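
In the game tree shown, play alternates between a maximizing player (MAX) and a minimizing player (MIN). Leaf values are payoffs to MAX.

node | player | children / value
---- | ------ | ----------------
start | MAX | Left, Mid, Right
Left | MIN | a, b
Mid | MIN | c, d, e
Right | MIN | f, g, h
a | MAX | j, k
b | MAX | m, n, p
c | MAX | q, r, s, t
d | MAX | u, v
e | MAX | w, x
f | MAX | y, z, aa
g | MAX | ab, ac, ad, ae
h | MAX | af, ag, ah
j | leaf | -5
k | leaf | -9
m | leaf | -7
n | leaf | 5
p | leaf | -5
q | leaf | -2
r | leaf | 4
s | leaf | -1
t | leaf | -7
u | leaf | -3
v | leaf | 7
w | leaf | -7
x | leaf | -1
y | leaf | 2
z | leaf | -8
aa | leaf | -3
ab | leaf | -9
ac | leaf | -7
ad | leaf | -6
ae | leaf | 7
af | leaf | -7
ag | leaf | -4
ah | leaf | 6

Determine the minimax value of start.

a (MAX): max(-5, -9) = -5
b (MAX): max(-7, 5, -5) = 5
Left (MIN): min(-5, 5) = -5
c (MAX): max(-2, 4, -1, -7) = 4
d (MAX): max(-3, 7) = 7
e (MAX): max(-7, -1) = -1
Mid (MIN): min(4, 7, -1) = -1
f (MAX): max(2, -8, -3) = 2
g (MAX): max(-9, -7, -6, 7) = 7
h (MAX): max(-7, -4, 6) = 6
Right (MIN): min(2, 7, 6) = 2
start (MAX): max(-5, -1, 2) = 2

2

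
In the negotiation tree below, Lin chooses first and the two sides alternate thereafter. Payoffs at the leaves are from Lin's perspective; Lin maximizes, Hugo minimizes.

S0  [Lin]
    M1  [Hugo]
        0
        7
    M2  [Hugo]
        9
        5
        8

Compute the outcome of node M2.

M2 (Hugo): min(9, 5, 8) = 5

5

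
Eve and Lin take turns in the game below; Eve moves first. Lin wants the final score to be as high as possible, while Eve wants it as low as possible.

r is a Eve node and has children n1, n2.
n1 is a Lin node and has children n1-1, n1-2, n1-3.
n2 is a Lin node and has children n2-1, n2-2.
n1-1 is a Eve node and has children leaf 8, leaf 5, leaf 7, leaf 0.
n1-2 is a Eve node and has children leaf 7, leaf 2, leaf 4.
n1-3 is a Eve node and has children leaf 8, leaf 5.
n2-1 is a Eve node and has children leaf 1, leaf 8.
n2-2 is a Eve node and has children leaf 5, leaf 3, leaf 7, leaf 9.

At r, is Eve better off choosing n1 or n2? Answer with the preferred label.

n2

n1-1 (Eve): min(8, 5, 7, 0) = 0
n1-2 (Eve): min(7, 2, 4) = 2
n1-3 (Eve): min(8, 5) = 5
n1 (Lin): max(0, 2, 5) = 5
n2-1 (Eve): min(1, 8) = 1
n2-2 (Eve): min(5, 3, 7, 9) = 3
n2 (Lin): max(1, 3) = 3
Eve prefers the lower value; n1=5, n2=3. n2 is better since 3 < 5.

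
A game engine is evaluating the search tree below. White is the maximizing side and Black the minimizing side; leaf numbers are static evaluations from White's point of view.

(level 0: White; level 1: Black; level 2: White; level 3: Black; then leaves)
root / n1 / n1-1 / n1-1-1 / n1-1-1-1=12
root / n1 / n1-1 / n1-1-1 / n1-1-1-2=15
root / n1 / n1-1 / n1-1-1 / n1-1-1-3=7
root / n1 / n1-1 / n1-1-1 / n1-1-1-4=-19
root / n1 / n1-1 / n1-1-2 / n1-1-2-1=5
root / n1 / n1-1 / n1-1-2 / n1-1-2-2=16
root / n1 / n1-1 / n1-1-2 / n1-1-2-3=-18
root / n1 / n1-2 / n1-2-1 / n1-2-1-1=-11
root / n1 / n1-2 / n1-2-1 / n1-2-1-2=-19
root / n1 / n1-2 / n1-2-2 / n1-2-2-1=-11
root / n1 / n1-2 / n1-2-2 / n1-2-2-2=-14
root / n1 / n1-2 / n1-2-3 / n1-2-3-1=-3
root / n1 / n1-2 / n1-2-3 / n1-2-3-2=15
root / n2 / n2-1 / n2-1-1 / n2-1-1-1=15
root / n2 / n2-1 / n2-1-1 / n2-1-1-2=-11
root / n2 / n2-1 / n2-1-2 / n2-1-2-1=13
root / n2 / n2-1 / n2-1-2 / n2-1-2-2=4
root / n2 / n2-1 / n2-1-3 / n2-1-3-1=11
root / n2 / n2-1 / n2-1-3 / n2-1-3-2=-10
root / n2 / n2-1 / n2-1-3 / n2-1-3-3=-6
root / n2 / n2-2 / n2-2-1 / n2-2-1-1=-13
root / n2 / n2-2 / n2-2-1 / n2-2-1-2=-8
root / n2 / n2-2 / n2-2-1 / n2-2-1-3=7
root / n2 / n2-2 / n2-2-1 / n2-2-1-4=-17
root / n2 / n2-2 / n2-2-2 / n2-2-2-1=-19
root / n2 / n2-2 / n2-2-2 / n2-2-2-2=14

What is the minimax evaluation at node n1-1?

-18

n1-1-1 (Black): min(12, 15, 7, -19) = -19
n1-1-2 (Black): min(5, 16, -18) = -18
n1-1 (White): max(-19, -18) = -18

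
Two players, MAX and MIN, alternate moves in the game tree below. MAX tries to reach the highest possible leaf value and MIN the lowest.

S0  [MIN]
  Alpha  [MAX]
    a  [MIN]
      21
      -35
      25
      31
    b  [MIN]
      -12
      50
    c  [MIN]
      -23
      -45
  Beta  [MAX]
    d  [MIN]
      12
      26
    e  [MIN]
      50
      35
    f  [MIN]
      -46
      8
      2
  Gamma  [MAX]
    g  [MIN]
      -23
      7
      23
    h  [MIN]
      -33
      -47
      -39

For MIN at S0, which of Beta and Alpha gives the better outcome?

d (MIN): min(12, 26) = 12
e (MIN): min(50, 35) = 35
f (MIN): min(-46, 8, 2) = -46
Beta (MAX): max(12, 35, -46) = 35
a (MIN): min(21, -35, 25, 31) = -35
b (MIN): min(-12, 50) = -12
c (MIN): min(-23, -45) = -45
Alpha (MAX): max(-35, -12, -45) = -12
MIN prefers the lower value; Beta=35, Alpha=-12. Alpha is better since -12 < 35.

Alpha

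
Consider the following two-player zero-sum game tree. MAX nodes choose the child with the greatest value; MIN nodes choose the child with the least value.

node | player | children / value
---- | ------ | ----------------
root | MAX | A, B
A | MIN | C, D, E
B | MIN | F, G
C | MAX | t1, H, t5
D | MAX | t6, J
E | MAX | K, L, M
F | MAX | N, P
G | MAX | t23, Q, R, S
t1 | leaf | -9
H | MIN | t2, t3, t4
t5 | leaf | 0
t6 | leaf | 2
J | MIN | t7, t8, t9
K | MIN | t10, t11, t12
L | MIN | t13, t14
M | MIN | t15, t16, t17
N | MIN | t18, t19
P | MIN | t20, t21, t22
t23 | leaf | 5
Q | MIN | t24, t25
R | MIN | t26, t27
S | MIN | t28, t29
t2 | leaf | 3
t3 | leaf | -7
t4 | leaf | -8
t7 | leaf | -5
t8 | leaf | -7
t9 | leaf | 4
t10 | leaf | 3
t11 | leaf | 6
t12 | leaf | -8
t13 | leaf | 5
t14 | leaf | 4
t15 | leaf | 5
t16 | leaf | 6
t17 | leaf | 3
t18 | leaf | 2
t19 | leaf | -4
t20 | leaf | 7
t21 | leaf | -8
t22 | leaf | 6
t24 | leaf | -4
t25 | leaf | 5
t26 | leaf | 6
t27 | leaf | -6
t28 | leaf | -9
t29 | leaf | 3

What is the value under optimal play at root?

H (MIN): min(3, -7, -8) = -8
C (MAX): max(-9, -8, 0) = 0
J (MIN): min(-5, -7, 4) = -7
D (MAX): max(2, -7) = 2
K (MIN): min(3, 6, -8) = -8
L (MIN): min(5, 4) = 4
M (MIN): min(5, 6, 3) = 3
E (MAX): max(-8, 4, 3) = 4
A (MIN): min(0, 2, 4) = 0
N (MIN): min(2, -4) = -4
P (MIN): min(7, -8, 6) = -8
F (MAX): max(-4, -8) = -4
Q (MIN): min(-4, 5) = -4
R (MIN): min(6, -6) = -6
S (MIN): min(-9, 3) = -9
G (MAX): max(5, -4, -6, -9) = 5
B (MIN): min(-4, 5) = -4
root (MAX): max(0, -4) = 0

0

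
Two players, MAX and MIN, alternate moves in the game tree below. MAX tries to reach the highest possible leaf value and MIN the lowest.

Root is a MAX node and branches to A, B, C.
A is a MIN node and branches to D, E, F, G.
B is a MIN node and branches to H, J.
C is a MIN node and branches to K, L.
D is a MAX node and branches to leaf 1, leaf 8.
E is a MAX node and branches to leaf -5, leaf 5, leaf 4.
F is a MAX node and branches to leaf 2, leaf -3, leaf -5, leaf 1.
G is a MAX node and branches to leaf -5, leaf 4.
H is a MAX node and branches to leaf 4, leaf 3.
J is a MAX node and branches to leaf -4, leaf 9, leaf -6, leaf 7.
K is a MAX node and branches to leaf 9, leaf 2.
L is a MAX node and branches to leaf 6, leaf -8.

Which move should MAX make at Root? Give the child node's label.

C

D (MAX): max(1, 8) = 8
E (MAX): max(-5, 5, 4) = 5
F (MAX): max(2, -3, -5, 1) = 2
G (MAX): max(-5, 4) = 4
A (MIN): min(8, 5, 2, 4) = 2
H (MAX): max(4, 3) = 4
J (MAX): max(-4, 9, -6, 7) = 9
B (MIN): min(4, 9) = 4
K (MAX): max(9, 2) = 9
L (MAX): max(6, -8) = 6
C (MIN): min(9, 6) = 6
Root (MAX): max(2, 4, 6) = 6
MAX at Root wants the highest of {A=2, B=4, C=6}, so chooses C.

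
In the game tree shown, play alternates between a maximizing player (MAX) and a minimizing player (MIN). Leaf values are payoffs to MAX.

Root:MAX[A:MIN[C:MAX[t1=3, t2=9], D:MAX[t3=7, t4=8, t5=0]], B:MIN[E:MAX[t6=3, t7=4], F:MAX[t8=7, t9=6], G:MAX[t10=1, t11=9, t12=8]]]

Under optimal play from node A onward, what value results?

C (MAX): max(3, 9) = 9
D (MAX): max(7, 8, 0) = 8
A (MIN): min(9, 8) = 8

8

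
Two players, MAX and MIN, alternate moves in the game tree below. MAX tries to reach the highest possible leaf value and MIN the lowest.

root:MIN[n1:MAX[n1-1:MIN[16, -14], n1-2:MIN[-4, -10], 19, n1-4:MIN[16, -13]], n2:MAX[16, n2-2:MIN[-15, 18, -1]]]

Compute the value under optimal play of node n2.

16

n2-2 (MIN): min(-15, 18, -1) = -15
n2 (MAX): max(16, -15) = 16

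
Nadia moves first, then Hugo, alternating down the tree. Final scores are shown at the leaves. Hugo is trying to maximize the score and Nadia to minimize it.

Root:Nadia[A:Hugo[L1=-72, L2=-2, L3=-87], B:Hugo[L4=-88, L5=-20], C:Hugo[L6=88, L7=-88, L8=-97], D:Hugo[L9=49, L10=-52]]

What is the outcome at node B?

-20

B (Hugo): max(-88, -20) = -20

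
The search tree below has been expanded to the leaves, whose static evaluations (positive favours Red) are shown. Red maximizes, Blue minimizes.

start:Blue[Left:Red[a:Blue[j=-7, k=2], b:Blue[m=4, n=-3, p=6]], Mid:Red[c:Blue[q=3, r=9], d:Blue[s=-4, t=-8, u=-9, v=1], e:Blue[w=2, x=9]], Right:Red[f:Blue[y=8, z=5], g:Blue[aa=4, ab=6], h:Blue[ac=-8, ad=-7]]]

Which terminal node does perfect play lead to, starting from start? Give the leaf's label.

n

a (Blue): min(-7, 2) = -7
b (Blue): min(4, -3, 6) = -3
Left (Red): max(-7, -3) = -3
c (Blue): min(3, 9) = 3
d (Blue): min(-4, -8, -9, 1) = -9
e (Blue): min(2, 9) = 2
Mid (Red): max(3, -9, 2) = 3
f (Blue): min(8, 5) = 5
g (Blue): min(4, 6) = 4
h (Blue): min(-8, -7) = -8
Right (Red): max(5, 4, -8) = 5
start (Blue): min(-3, 3, 5) = -3
At start, Blue picks Left (lowest: -3).
At Left, Red picks b (highest: -3).
At b, Blue picks n (lowest: -3).
Terminal value -3.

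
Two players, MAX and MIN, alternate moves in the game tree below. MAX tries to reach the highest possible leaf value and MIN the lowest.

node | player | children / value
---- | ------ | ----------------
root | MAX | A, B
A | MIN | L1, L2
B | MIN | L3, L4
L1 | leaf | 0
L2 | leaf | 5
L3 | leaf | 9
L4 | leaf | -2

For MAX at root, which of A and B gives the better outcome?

A

A (MIN): min(0, 5) = 0
B (MIN): min(9, -2) = -2
MAX prefers the higher value; A=0, B=-2. A is better since 0 > -2.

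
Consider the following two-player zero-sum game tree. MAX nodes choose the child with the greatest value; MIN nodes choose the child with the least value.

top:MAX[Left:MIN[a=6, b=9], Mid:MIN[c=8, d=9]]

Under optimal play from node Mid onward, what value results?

8

Mid (MIN): min(8, 9) = 8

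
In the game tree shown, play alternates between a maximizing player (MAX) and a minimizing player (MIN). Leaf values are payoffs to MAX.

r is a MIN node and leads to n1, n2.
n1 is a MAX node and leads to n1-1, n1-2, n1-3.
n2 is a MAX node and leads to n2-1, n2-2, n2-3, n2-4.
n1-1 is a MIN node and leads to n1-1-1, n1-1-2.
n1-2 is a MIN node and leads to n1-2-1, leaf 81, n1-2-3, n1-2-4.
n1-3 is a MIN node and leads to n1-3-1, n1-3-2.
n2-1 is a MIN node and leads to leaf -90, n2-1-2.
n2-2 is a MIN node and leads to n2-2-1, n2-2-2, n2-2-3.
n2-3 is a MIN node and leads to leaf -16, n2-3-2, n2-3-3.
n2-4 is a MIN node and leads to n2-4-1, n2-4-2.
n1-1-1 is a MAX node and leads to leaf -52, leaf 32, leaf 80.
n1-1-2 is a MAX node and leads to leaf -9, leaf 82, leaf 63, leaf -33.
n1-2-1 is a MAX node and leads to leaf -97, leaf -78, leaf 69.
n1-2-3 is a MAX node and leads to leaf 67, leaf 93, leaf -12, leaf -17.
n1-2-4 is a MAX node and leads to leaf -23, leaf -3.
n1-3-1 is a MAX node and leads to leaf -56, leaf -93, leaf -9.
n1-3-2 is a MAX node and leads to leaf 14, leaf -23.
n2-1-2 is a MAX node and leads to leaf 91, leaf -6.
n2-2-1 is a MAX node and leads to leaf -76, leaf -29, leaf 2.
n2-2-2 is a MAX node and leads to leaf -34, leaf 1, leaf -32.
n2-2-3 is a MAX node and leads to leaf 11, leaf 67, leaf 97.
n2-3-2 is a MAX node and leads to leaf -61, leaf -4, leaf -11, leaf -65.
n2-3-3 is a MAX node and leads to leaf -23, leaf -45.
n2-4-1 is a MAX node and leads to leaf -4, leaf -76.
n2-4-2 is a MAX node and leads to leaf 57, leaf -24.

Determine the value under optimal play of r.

n1-1-1 (MAX): max(-52, 32, 80) = 80
n1-1-2 (MAX): max(-9, 82, 63, -33) = 82
n1-1 (MIN): min(80, 82) = 80
n1-2-1 (MAX): max(-97, -78, 69) = 69
n1-2-3 (MAX): max(67, 93, -12, -17) = 93
n1-2-4 (MAX): max(-23, -3) = -3
n1-2 (MIN): min(69, 81, 93, -3) = -3
n1-3-1 (MAX): max(-56, -93, -9) = -9
n1-3-2 (MAX): max(14, -23) = 14
n1-3 (MIN): min(-9, 14) = -9
n1 (MAX): max(80, -3, -9) = 80
n2-1-2 (MAX): max(91, -6) = 91
n2-1 (MIN): min(-90, 91) = -90
n2-2-1 (MAX): max(-76, -29, 2) = 2
n2-2-2 (MAX): max(-34, 1, -32) = 1
n2-2-3 (MAX): max(11, 67, 97) = 97
n2-2 (MIN): min(2, 1, 97) = 1
n2-3-2 (MAX): max(-61, -4, -11, -65) = -4
n2-3-3 (MAX): max(-23, -45) = -23
n2-3 (MIN): min(-16, -4, -23) = -23
n2-4-1 (MAX): max(-4, -76) = -4
n2-4-2 (MAX): max(57, -24) = 57
n2-4 (MIN): min(-4, 57) = -4
n2 (MAX): max(-90, 1, -23, -4) = 1
r (MIN): min(80, 1) = 1

1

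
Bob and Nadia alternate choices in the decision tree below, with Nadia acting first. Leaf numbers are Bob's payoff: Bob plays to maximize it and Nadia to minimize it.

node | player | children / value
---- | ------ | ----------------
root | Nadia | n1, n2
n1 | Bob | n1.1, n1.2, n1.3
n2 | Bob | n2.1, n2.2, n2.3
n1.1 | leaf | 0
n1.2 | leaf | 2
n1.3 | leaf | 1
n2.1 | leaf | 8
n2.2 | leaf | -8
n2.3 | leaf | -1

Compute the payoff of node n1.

2

n1 (Bob): max(0, 2, 1) = 2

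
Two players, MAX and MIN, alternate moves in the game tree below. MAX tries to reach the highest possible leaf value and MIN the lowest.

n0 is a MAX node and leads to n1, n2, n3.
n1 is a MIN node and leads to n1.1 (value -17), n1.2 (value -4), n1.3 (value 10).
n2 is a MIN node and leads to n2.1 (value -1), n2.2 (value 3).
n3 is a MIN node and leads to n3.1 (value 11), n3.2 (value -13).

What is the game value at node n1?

n1 (MIN): min(-17, -4, 10) = -17

-17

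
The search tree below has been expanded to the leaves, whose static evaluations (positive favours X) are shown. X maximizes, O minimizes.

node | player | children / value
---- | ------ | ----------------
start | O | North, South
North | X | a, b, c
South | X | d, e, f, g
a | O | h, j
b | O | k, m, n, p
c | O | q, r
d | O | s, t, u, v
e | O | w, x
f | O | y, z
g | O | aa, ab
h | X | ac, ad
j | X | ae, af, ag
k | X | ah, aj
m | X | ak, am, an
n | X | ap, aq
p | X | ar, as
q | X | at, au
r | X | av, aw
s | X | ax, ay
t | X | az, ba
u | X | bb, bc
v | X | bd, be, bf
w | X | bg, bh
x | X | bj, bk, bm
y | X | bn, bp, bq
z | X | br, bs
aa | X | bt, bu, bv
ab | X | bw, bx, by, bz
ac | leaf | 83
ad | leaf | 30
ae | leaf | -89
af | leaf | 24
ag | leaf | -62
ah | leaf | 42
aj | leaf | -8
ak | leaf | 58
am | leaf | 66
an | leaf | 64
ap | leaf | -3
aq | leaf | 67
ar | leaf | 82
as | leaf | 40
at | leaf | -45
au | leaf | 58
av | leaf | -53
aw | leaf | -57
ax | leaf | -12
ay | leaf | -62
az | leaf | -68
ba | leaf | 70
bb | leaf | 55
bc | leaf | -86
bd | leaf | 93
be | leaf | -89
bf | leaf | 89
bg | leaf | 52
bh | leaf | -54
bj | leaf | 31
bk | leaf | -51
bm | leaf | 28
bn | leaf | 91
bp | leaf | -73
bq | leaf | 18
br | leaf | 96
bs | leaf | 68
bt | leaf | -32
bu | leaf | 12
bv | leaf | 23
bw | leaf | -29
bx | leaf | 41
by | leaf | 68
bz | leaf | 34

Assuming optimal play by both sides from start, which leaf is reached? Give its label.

ah

h (X): max(83, 30) = 83
j (X): max(-89, 24, -62) = 24
a (O): min(83, 24) = 24
k (X): max(42, -8) = 42
m (X): max(58, 66, 64) = 66
n (X): max(-3, 67) = 67
p (X): max(82, 40) = 82
b (O): min(42, 66, 67, 82) = 42
q (X): max(-45, 58) = 58
r (X): max(-53, -57) = -53
c (O): min(58, -53) = -53
North (X): max(24, 42, -53) = 42
s (X): max(-12, -62) = -12
t (X): max(-68, 70) = 70
u (X): max(55, -86) = 55
v (X): max(93, -89, 89) = 93
d (O): min(-12, 70, 55, 93) = -12
w (X): max(52, -54) = 52
x (X): max(31, -51, 28) = 31
e (O): min(52, 31) = 31
y (X): max(91, -73, 18) = 91
z (X): max(96, 68) = 96
f (O): min(91, 96) = 91
aa (X): max(-32, 12, 23) = 23
ab (X): max(-29, 41, 68, 34) = 68
g (O): min(23, 68) = 23
South (X): max(-12, 31, 91, 23) = 91
start (O): min(42, 91) = 42
At start, O picks North (lowest: 42).
At North, X picks b (highest: 42).
At b, O picks k (lowest: 42).
At k, X picks ah (highest: 42).
Terminal value 42.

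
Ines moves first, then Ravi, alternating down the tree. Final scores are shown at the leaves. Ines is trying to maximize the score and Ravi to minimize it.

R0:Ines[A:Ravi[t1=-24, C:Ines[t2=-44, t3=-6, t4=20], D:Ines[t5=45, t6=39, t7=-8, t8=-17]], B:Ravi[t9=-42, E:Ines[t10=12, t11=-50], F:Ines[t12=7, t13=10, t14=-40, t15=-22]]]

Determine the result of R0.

-24

C (Ines): max(-44, -6, 20) = 20
D (Ines): max(45, 39, -8, -17) = 45
A (Ravi): min(-24, 20, 45) = -24
E (Ines): max(12, -50) = 12
F (Ines): max(7, 10, -40, -22) = 10
B (Ravi): min(-42, 12, 10) = -42
R0 (Ines): max(-24, -42) = -24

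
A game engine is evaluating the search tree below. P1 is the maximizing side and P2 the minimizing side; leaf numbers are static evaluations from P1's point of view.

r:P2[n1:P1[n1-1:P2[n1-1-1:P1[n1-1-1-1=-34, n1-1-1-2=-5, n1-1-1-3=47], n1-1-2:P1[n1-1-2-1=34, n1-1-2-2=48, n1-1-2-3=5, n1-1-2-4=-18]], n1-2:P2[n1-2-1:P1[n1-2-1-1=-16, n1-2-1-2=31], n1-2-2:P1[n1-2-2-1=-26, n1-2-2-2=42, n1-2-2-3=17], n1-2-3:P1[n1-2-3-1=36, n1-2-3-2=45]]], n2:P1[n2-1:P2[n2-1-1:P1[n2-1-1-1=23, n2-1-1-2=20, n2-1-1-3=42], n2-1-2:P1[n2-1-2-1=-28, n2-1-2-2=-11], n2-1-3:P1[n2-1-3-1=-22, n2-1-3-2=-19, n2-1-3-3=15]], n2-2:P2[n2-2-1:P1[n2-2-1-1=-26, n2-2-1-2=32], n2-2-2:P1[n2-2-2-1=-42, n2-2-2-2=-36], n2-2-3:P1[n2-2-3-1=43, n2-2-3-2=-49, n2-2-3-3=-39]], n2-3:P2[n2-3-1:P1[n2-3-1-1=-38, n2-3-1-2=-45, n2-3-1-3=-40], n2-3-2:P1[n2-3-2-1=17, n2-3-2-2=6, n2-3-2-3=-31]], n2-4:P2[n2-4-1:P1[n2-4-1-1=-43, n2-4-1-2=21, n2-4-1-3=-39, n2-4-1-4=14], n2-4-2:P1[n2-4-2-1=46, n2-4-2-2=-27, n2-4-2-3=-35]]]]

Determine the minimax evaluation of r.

n1-1-1 (P1): max(-34, -5, 47) = 47
n1-1-2 (P1): max(34, 48, 5, -18) = 48
n1-1 (P2): min(47, 48) = 47
n1-2-1 (P1): max(-16, 31) = 31
n1-2-2 (P1): max(-26, 42, 17) = 42
n1-2-3 (P1): max(36, 45) = 45
n1-2 (P2): min(31, 42, 45) = 31
n1 (P1): max(47, 31) = 47
n2-1-1 (P1): max(23, 20, 42) = 42
n2-1-2 (P1): max(-28, -11) = -11
n2-1-3 (P1): max(-22, -19, 15) = 15
n2-1 (P2): min(42, -11, 15) = -11
n2-2-1 (P1): max(-26, 32) = 32
n2-2-2 (P1): max(-42, -36) = -36
n2-2-3 (P1): max(43, -49, -39) = 43
n2-2 (P2): min(32, -36, 43) = -36
n2-3-1 (P1): max(-38, -45, -40) = -38
n2-3-2 (P1): max(17, 6, -31) = 17
n2-3 (P2): min(-38, 17) = -38
n2-4-1 (P1): max(-43, 21, -39, 14) = 21
n2-4-2 (P1): max(46, -27, -35) = 46
n2-4 (P2): min(21, 46) = 21
n2 (P1): max(-11, -36, -38, 21) = 21
r (P2): min(47, 21) = 21

21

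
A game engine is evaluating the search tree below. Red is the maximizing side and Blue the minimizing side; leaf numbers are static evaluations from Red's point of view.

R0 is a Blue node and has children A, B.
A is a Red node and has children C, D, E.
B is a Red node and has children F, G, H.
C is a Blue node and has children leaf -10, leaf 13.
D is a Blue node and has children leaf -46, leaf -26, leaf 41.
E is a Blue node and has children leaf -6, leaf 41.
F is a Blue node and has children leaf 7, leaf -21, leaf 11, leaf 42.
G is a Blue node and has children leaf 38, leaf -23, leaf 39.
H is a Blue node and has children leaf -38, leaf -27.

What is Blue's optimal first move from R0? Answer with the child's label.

B

C (Blue): min(-10, 13) = -10
D (Blue): min(-46, -26, 41) = -46
E (Blue): min(-6, 41) = -6
A (Red): max(-10, -46, -6) = -6
F (Blue): min(7, -21, 11, 42) = -21
G (Blue): min(38, -23, 39) = -23
H (Blue): min(-38, -27) = -38
B (Red): max(-21, -23, -38) = -21
R0 (Blue): min(-6, -21) = -21
Blue at R0 wants the lowest of {A=-6, B=-21}, so chooses B.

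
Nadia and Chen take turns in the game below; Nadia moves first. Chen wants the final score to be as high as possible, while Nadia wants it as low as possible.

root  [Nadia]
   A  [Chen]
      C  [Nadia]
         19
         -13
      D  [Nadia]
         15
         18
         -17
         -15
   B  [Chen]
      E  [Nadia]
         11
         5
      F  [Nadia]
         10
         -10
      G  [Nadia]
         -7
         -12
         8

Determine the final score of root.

C (Nadia): min(19, -13) = -13
D (Nadia): min(15, 18, -17, -15) = -17
A (Chen): max(-13, -17) = -13
E (Nadia): min(11, 5) = 5
F (Nadia): min(10, -10) = -10
G (Nadia): min(-7, -12, 8) = -12
B (Chen): max(5, -10, -12) = 5
root (Nadia): min(-13, 5) = -13

-13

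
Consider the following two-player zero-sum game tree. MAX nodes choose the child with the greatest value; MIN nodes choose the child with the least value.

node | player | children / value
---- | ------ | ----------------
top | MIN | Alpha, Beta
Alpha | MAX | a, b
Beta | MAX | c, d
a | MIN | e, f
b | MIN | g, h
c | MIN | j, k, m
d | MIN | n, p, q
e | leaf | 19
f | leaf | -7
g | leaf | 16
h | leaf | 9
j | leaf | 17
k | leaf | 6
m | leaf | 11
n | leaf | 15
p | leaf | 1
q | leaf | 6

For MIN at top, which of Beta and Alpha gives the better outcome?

c (MIN): min(17, 6, 11) = 6
d (MIN): min(15, 1, 6) = 1
Beta (MAX): max(6, 1) = 6
a (MIN): min(19, -7) = -7
b (MIN): min(16, 9) = 9
Alpha (MAX): max(-7, 9) = 9
MIN prefers the lower value; Beta=6, Alpha=9. Beta is better since 6 < 9.

Beta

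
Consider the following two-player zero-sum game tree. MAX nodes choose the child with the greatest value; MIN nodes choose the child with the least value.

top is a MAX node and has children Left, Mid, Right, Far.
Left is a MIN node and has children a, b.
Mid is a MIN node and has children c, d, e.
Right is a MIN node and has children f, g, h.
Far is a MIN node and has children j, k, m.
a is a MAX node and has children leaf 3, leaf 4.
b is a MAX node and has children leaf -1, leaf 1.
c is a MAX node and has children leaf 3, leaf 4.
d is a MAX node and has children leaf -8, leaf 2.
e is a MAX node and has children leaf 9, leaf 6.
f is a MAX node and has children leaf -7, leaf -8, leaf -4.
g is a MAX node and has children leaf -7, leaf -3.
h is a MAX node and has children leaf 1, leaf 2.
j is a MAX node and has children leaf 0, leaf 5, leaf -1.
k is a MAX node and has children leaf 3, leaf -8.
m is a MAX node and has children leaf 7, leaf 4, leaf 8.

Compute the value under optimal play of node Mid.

2

c (MAX): max(3, 4) = 4
d (MAX): max(-8, 2) = 2
e (MAX): max(9, 6) = 9
Mid (MIN): min(4, 2, 9) = 2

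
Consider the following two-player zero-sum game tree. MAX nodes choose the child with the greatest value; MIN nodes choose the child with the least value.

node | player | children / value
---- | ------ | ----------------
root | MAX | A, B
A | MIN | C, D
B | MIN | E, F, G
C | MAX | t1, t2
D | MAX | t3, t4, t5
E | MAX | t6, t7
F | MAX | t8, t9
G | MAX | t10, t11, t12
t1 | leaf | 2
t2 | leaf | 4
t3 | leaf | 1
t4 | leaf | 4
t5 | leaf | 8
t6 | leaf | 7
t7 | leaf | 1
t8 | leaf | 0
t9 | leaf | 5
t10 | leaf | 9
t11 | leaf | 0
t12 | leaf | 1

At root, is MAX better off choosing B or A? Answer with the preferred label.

E (MAX): max(7, 1) = 7
F (MAX): max(0, 5) = 5
G (MAX): max(9, 0, 1) = 9
B (MIN): min(7, 5, 9) = 5
C (MAX): max(2, 4) = 4
D (MAX): max(1, 4, 8) = 8
A (MIN): min(4, 8) = 4
MAX prefers the higher value; B=5, A=4. B is better since 5 > 4.

B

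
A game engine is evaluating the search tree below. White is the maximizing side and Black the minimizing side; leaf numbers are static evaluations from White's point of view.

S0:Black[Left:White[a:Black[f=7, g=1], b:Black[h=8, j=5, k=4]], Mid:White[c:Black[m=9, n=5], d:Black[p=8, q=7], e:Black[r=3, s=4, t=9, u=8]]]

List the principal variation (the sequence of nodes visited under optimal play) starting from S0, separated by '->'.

S0 -> Left -> b -> k

a (Black): min(7, 1) = 1
b (Black): min(8, 5, 4) = 4
Left (White): max(1, 4) = 4
c (Black): min(9, 5) = 5
d (Black): min(8, 7) = 7
e (Black): min(3, 4, 9, 8) = 3
Mid (White): max(5, 7, 3) = 7
S0 (Black): min(4, 7) = 4
At S0, Black picks Left (lowest: 4).
At Left, White picks b (highest: 4).
At b, Black picks k (lowest: 4).
Terminal value 4.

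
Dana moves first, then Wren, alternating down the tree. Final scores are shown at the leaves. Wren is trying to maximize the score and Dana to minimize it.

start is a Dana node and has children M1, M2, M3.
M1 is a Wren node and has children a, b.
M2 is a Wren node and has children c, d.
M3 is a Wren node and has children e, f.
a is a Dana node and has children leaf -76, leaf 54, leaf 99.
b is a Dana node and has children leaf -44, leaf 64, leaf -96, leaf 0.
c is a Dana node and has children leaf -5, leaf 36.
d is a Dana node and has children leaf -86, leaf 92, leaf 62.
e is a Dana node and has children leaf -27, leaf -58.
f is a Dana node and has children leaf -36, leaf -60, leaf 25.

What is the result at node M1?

-76

a (Dana): min(-76, 54, 99) = -76
b (Dana): min(-44, 64, -96, 0) = -96
M1 (Wren): max(-76, -96) = -76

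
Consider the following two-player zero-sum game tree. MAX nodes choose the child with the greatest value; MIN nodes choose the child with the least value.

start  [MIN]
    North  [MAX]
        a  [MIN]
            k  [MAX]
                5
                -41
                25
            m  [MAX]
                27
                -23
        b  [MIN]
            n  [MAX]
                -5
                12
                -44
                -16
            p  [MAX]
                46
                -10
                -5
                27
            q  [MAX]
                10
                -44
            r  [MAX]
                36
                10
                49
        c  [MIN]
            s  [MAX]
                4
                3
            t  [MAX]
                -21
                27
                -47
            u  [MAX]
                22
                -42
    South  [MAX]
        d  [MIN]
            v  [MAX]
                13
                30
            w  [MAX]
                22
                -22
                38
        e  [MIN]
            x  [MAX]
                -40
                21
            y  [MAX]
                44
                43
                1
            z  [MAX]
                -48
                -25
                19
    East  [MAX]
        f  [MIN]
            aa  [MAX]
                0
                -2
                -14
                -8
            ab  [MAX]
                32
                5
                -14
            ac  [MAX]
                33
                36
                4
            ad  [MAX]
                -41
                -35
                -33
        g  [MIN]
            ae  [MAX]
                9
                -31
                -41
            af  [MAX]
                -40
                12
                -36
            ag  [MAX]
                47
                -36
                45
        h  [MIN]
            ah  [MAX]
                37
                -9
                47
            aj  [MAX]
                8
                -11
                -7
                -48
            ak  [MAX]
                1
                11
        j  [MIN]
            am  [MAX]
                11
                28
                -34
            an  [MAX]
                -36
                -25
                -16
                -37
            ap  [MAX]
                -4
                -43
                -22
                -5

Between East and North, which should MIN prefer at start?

East

aa (MAX): max(0, -2, -14, -8) = 0
ab (MAX): max(32, 5, -14) = 32
ac (MAX): max(33, 36, 4) = 36
ad (MAX): max(-41, -35, -33) = -33
f (MIN): min(0, 32, 36, -33) = -33
ae (MAX): max(9, -31, -41) = 9
af (MAX): max(-40, 12, -36) = 12
ag (MAX): max(47, -36, 45) = 47
g (MIN): min(9, 12, 47) = 9
ah (MAX): max(37, -9, 47) = 47
aj (MAX): max(8, -11, -7, -48) = 8
ak (MAX): max(1, 11) = 11
h (MIN): min(47, 8, 11) = 8
am (MAX): max(11, 28, -34) = 28
an (MAX): max(-36, -25, -16, -37) = -16
ap (MAX): max(-4, -43, -22, -5) = -4
j (MIN): min(28, -16, -4) = -16
East (MAX): max(-33, 9, 8, -16) = 9
k (MAX): max(5, -41, 25) = 25
m (MAX): max(27, -23) = 27
a (MIN): min(25, 27) = 25
n (MAX): max(-5, 12, -44, -16) = 12
p (MAX): max(46, -10, -5, 27) = 46
q (MAX): max(10, -44) = 10
r (MAX): max(36, 10, 49) = 49
b (MIN): min(12, 46, 10, 49) = 10
s (MAX): max(4, 3) = 4
t (MAX): max(-21, 27, -47) = 27
u (MAX): max(22, -42) = 22
c (MIN): min(4, 27, 22) = 4
North (MAX): max(25, 10, 4) = 25
MIN prefers the lower value; East=9, North=25. East is better since 9 < 25.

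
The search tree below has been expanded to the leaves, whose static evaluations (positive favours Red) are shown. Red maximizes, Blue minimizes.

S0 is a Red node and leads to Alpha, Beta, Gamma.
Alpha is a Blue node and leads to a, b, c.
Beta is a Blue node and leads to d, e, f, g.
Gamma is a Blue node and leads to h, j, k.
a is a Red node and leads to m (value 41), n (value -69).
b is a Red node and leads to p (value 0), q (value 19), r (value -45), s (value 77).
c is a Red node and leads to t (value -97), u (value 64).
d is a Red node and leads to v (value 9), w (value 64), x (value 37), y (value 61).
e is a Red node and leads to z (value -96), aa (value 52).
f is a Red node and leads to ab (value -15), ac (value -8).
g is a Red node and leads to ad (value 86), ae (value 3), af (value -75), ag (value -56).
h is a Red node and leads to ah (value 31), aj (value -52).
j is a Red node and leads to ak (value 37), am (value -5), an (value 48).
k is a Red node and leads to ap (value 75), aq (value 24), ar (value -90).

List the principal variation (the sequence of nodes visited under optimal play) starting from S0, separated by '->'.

S0 -> Alpha -> a -> m

a (Red): max(41, -69) = 41
b (Red): max(0, 19, -45, 77) = 77
c (Red): max(-97, 64) = 64
Alpha (Blue): min(41, 77, 64) = 41
d (Red): max(9, 64, 37, 61) = 64
e (Red): max(-96, 52) = 52
f (Red): max(-15, -8) = -8
g (Red): max(86, 3, -75, -56) = 86
Beta (Blue): min(64, 52, -8, 86) = -8
h (Red): max(31, -52) = 31
j (Red): max(37, -5, 48) = 48
k (Red): max(75, 24, -90) = 75
Gamma (Blue): min(31, 48, 75) = 31
S0 (Red): max(41, -8, 31) = 41
At S0, Red picks Alpha (highest: 41).
At Alpha, Blue picks a (lowest: 41).
At a, Red picks m (highest: 41).
Terminal value 41.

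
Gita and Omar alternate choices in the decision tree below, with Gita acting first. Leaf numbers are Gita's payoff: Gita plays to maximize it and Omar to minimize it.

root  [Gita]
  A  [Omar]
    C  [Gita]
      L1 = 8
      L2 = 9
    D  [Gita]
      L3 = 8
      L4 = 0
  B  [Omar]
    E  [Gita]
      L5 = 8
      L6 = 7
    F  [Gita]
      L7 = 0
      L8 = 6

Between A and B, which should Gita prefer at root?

A

C (Gita): max(8, 9) = 9
D (Gita): max(8, 0) = 8
A (Omar): min(9, 8) = 8
E (Gita): max(8, 7) = 8
F (Gita): max(0, 6) = 6
B (Omar): min(8, 6) = 6
Gita prefers the higher value; A=8, B=6. A is better since 8 > 6.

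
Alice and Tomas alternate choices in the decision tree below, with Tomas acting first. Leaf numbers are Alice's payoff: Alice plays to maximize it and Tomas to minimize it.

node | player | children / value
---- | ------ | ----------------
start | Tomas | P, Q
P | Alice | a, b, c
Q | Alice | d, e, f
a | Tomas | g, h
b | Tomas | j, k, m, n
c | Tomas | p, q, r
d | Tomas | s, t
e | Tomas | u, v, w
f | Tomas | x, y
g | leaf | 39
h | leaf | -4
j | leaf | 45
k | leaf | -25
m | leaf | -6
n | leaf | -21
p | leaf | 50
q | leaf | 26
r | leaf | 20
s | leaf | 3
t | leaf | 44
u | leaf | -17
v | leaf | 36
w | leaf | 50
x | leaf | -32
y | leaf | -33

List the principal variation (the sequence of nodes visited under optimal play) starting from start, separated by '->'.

a (Tomas): min(39, -4) = -4
b (Tomas): min(45, -25, -6, -21) = -25
c (Tomas): min(50, 26, 20) = 20
P (Alice): max(-4, -25, 20) = 20
d (Tomas): min(3, 44) = 3
e (Tomas): min(-17, 36, 50) = -17
f (Tomas): min(-32, -33) = -33
Q (Alice): max(3, -17, -33) = 3
start (Tomas): min(20, 3) = 3
At start, Tomas picks Q (lowest: 3).
At Q, Alice picks d (highest: 3).
At d, Tomas picks s (lowest: 3).
Terminal value 3.

start -> Q -> d -> s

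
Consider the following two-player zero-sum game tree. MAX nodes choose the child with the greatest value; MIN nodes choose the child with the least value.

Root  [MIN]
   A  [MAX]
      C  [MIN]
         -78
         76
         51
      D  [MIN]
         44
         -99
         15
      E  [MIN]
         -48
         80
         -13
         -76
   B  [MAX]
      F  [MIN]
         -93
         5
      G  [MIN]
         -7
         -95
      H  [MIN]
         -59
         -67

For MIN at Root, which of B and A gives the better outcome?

A

F (MIN): min(-93, 5) = -93
G (MIN): min(-7, -95) = -95
H (MIN): min(-59, -67) = -67
B (MAX): max(-93, -95, -67) = -67
C (MIN): min(-78, 76, 51) = -78
D (MIN): min(44, -99, 15) = -99
E (MIN): min(-48, 80, -13, -76) = -76
A (MAX): max(-78, -99, -76) = -76
MIN prefers the lower value; B=-67, A=-76. A is better since -76 < -67.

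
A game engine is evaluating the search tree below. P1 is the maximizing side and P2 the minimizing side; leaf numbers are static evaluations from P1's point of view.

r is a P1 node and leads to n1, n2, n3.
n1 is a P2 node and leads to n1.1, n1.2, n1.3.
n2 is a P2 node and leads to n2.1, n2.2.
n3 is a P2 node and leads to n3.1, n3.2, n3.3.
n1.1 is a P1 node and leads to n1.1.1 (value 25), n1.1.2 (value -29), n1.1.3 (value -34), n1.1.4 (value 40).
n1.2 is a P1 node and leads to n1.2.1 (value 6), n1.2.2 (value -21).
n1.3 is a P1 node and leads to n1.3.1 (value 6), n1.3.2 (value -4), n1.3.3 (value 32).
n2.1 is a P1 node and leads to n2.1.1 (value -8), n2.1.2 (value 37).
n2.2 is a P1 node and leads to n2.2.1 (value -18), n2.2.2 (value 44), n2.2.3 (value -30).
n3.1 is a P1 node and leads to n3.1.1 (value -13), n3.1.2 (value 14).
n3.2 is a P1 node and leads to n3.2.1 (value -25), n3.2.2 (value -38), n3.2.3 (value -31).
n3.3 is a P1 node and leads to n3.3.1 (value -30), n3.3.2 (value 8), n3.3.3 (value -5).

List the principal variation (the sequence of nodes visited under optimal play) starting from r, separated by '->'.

r -> n2 -> n2.1 -> n2.1.2

n1.1 (P1): max(25, -29, -34, 40) = 40
n1.2 (P1): max(6, -21) = 6
n1.3 (P1): max(6, -4, 32) = 32
n1 (P2): min(40, 6, 32) = 6
n2.1 (P1): max(-8, 37) = 37
n2.2 (P1): max(-18, 44, -30) = 44
n2 (P2): min(37, 44) = 37
n3.1 (P1): max(-13, 14) = 14
n3.2 (P1): max(-25, -38, -31) = -25
n3.3 (P1): max(-30, 8, -5) = 8
n3 (P2): min(14, -25, 8) = -25
r (P1): max(6, 37, -25) = 37
At r, P1 picks n2 (highest: 37).
At n2, P2 picks n2.1 (lowest: 37).
At n2.1, P1 picks n2.1.2 (highest: 37).
Terminal value 37.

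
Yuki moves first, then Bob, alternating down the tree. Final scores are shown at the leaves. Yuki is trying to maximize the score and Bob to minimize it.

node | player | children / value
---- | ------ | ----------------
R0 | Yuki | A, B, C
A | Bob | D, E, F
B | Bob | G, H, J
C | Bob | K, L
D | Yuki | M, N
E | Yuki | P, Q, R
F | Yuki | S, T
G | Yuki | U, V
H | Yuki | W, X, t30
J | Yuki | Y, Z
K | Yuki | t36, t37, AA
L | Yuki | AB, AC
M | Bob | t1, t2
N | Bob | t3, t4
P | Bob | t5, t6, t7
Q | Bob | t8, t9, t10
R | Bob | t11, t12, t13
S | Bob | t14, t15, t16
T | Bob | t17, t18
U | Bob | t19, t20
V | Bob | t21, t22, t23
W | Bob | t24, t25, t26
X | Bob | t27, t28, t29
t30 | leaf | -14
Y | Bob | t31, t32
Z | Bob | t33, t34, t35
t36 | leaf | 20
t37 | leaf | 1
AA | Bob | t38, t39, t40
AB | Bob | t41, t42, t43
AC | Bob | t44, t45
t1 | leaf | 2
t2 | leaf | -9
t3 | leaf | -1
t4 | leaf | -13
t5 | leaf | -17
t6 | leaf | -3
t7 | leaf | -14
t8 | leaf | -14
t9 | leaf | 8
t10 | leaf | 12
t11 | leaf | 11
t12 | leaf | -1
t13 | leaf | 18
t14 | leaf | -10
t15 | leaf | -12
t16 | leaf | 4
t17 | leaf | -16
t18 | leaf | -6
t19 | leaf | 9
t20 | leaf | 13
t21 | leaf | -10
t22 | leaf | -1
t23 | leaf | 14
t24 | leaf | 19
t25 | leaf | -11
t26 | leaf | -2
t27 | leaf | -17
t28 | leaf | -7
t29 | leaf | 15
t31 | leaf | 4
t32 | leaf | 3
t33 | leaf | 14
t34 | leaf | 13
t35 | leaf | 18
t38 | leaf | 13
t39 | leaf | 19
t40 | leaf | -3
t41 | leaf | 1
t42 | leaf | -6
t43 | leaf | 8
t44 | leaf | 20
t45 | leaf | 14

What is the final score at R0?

M (Bob): min(2, -9) = -9
N (Bob): min(-1, -13) = -13
D (Yuki): max(-9, -13) = -9
P (Bob): min(-17, -3, -14) = -17
Q (Bob): min(-14, 8, 12) = -14
R (Bob): min(11, -1, 18) = -1
E (Yuki): max(-17, -14, -1) = -1
S (Bob): min(-10, -12, 4) = -12
T (Bob): min(-16, -6) = -16
F (Yuki): max(-12, -16) = -12
A (Bob): min(-9, -1, -12) = -12
U (Bob): min(9, 13) = 9
V (Bob): min(-10, -1, 14) = -10
G (Yuki): max(9, -10) = 9
W (Bob): min(19, -11, -2) = -11
X (Bob): min(-17, -7, 15) = -17
H (Yuki): max(-11, -17, -14) = -11
Y (Bob): min(4, 3) = 3
Z (Bob): min(14, 13, 18) = 13
J (Yuki): max(3, 13) = 13
B (Bob): min(9, -11, 13) = -11
AA (Bob): min(13, 19, -3) = -3
K (Yuki): max(20, 1, -3) = 20
AB (Bob): min(1, -6, 8) = -6
AC (Bob): min(20, 14) = 14
L (Yuki): max(-6, 14) = 14
C (Bob): min(20, 14) = 14
R0 (Yuki): max(-12, -11, 14) = 14

14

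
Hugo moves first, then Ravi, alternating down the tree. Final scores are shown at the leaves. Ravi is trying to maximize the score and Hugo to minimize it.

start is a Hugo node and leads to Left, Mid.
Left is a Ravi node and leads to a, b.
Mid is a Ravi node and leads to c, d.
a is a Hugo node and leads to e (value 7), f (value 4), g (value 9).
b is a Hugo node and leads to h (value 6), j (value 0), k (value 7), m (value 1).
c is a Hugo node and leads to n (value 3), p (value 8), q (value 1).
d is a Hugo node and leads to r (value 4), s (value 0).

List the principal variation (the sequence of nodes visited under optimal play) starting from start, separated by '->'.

start -> Mid -> c -> q

a (Hugo): min(7, 4, 9) = 4
b (Hugo): min(6, 0, 7, 1) = 0
Left (Ravi): max(4, 0) = 4
c (Hugo): min(3, 8, 1) = 1
d (Hugo): min(4, 0) = 0
Mid (Ravi): max(1, 0) = 1
start (Hugo): min(4, 1) = 1
At start, Hugo picks Mid (lowest: 1).
At Mid, Ravi picks c (highest: 1).
At c, Hugo picks q (lowest: 1).
Terminal value 1.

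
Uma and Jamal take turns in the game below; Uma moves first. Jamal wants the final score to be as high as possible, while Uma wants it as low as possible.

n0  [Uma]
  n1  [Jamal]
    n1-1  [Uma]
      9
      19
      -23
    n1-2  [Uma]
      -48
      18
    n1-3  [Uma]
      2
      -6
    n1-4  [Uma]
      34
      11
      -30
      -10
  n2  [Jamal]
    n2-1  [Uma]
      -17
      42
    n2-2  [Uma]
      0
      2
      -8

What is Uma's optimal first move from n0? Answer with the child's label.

n1-1 (Uma): min(9, 19, -23) = -23
n1-2 (Uma): min(-48, 18) = -48
n1-3 (Uma): min(2, -6) = -6
n1-4 (Uma): min(34, 11, -30, -10) = -30
n1 (Jamal): max(-23, -48, -6, -30) = -6
n2-1 (Uma): min(-17, 42) = -17
n2-2 (Uma): min(0, 2, -8) = -8
n2 (Jamal): max(-17, -8) = -8
n0 (Uma): min(-6, -8) = -8
Uma at n0 wants the lowest of {n1=-6, n2=-8}, so chooses n2.

n2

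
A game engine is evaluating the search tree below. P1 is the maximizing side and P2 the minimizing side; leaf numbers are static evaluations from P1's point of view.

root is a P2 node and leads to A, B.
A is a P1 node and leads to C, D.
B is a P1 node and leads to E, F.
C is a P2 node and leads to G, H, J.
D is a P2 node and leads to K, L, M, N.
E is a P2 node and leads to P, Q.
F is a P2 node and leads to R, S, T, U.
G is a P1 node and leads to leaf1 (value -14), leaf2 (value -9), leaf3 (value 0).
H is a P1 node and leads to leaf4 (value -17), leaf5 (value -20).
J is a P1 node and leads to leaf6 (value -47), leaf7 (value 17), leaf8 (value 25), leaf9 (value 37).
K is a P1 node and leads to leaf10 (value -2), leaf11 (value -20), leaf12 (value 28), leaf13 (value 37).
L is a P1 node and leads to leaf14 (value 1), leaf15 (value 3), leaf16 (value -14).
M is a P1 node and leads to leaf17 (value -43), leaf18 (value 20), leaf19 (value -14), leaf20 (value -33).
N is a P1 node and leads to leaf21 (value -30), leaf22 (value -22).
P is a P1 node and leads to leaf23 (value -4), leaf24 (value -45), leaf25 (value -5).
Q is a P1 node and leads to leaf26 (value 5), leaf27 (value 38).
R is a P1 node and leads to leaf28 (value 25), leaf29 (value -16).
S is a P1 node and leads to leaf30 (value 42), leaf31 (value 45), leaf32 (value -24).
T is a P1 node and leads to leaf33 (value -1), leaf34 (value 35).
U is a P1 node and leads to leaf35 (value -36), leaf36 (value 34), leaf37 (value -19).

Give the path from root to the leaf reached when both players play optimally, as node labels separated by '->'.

G (P1): max(-14, -9, 0) = 0
H (P1): max(-17, -20) = -17
J (P1): max(-47, 17, 25, 37) = 37
C (P2): min(0, -17, 37) = -17
K (P1): max(-2, -20, 28, 37) = 37
L (P1): max(1, 3, -14) = 3
M (P1): max(-43, 20, -14, -33) = 20
N (P1): max(-30, -22) = -22
D (P2): min(37, 3, 20, -22) = -22
A (P1): max(-17, -22) = -17
P (P1): max(-4, -45, -5) = -4
Q (P1): max(5, 38) = 38
E (P2): min(-4, 38) = -4
R (P1): max(25, -16) = 25
S (P1): max(42, 45, -24) = 45
T (P1): max(-1, 35) = 35
U (P1): max(-36, 34, -19) = 34
F (P2): min(25, 45, 35, 34) = 25
B (P1): max(-4, 25) = 25
root (P2): min(-17, 25) = -17
At root, P2 picks A (lowest: -17).
At A, P1 picks C (highest: -17).
At C, P2 picks H (lowest: -17).
At H, P1 picks leaf4 (highest: -17).
Terminal value -17.

root -> A -> C -> H -> leaf4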